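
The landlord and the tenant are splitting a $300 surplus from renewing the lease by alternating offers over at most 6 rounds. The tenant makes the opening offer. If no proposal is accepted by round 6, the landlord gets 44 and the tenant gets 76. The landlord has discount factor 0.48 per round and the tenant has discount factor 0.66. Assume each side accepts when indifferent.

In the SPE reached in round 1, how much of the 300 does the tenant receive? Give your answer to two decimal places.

Round 6 (the landlord proposes): the tenant gets 76 if talks fail, so the landlord offers 76 and keeps 224.
Round 5 (the tenant proposes): the landlord can get 224 next round, worth 0.48 × 224 = 107.52 now, so the tenant offers 107.52, keeping 192.48.
Round 4 (the landlord proposes): the tenant can get 192.48 next round, worth 0.66 × 192.48 = 127.0368 now, so the landlord offers 127.0368, keeping 172.9632.
Round 3 (the tenant proposes): the landlord can get 172.9632 next round, worth 0.48 × 172.9632 = 83.022336 now, so the tenant offers 83.022336, keeping 216.977664.
Round 2 (the landlord proposes): the tenant can get 216.977664 next round, worth 0.66 × 216.977664 = 143.20525824 now. The landlord offers 143.20525824 and keeps 300 − 143.20525824 = 156.79474176.
Round 1 (the tenant proposes): the landlord can get 156.79474176 next round, worth 0.48 × 156.79474176 = 75.2614760448 now, so the tenant offers 75.2614760448, keeping 224.7385239552.

224.74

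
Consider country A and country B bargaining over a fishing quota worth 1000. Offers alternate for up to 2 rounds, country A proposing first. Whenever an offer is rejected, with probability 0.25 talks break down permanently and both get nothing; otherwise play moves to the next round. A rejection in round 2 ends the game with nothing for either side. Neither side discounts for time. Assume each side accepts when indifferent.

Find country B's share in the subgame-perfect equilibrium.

Round 2 (country B proposes): country A will accept anything ≥ 0, so country B offers 0 and keeps 1000.
Round 1 (country A proposes): rejecting gives country B an expected 0.75 × 1000 = 750. Country A offers 750 and keeps 1000 − 750 = 250.

750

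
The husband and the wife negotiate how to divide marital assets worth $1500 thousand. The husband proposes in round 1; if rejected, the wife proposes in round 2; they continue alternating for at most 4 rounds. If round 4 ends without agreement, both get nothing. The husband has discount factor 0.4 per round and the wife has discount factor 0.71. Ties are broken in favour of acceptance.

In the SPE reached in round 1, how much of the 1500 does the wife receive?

Round 4 (the wife proposes): the husband will accept anything ≥ 0, so the wife offers 0 and keeps 1500.
Round 3 (the husband proposes): the wife can get 1500 next round, worth 0.71 × 1500 = 1065 now. The husband offers 1065 and keeps 1500 − 1065 = 435.
Round 2 (the wife proposes): the husband can get 435 next round, worth 0.4 × 435 = 174 now; the wife offers that and keeps 1326.
Round 1 (the husband proposes): the wife can get 1326 next round, worth 0.71 × 1326 = 941.46 now. The husband offers 941.46 and keeps 1500 − 941.46 = 558.54.

941.46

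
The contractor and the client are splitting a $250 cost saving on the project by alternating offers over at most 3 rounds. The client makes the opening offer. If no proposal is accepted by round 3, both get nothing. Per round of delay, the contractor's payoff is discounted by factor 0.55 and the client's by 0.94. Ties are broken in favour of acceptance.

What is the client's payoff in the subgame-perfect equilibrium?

Round 3 (the client proposes): rejection yields 0 for the contractor; the client offers 0 and keeps 250.
Round 2 (the contractor proposes): the client can get 250 next round, worth 0.94 × 250 = 235 now, so the contractor offers 235, keeping 15.
Round 1 (the client proposes): the contractor can get 15 next round, worth 0.55 × 15 = 8.25 now. The client offers 8.25 and keeps 250 − 8.25 = 241.75.

241.75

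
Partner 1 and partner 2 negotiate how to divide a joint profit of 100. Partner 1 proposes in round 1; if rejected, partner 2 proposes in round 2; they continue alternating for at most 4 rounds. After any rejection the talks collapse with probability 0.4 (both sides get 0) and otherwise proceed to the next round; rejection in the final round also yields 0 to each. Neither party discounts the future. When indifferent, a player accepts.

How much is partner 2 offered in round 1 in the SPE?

45.6

Round 4 (partner 2 proposes): rejection yields 0 for partner 1; partner 2 offers 0 and keeps 100.
Round 3 (partner 1 proposes): rejecting gives partner 2 an expected 0.6 × 100 = 60, so partner 1 offers 60, keeping 40.
Round 2 (partner 2 proposes): rejecting gives partner 1 an expected 0.6 × 40 = 24. Partner 2 offers 24 and keeps 100 − 24 = 76.
Round 1 (partner 1 proposes): rejecting gives partner 2 an expected 0.6 × 76 = 45.6; partner 1 offers that and keeps 54.4.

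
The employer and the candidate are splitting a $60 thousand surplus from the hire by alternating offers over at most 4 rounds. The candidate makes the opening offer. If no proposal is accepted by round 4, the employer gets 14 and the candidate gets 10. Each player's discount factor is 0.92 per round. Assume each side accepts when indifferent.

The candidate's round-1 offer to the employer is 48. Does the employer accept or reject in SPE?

Work out the employer's continuation value if the offer is rejected.
Round 4 (the employer proposes): the candidate gets 10 if talks fail, so the employer offers 10 and keeps 50.
Round 3 (the candidate proposes): the employer can get 50 next round, worth 0.92 × 50 = 46 now; the candidate offers that and keeps 14.
Round 2 (the employer proposes): the candidate can get 14 next round, worth 0.92 × 14 = 12.88 now, so the employer offers 12.88, keeping 47.12.
So by rejecting in round 1, the employer gets 47.12 next round, worth 0.92 × 47.12 = 43.3504 now.
Offer 48 ≥ 43.3504, so the employer accepts.

Accept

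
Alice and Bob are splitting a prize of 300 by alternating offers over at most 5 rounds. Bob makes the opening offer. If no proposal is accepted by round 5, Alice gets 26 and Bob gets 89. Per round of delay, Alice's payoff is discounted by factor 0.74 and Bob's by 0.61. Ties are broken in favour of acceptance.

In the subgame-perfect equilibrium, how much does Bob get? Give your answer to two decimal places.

169.04

Round 5 (Bob proposes): Alice gets 26 if talks fail, so Bob offers 26 and keeps 274.
Round 4 (Alice proposes): Bob can get 274 next round, worth 0.61 × 274 = 167.14 now. Alice offers 167.14 and keeps 300 − 167.14 = 132.86.
Round 3 (Bob proposes): Alice can get 132.86 next round, worth 0.74 × 132.86 = 98.3164 now. Bob offers 98.3164 and keeps 300 − 98.3164 = 201.6836.
Round 2 (Alice proposes): Bob can get 201.6836 next round, worth 0.61 × 201.6836 = 123.026996 now. Alice offers 123.026996 and keeps 300 − 123.026996 = 176.973004.
Round 1 (Bob proposes): Alice can get 176.973004 next round, worth 0.74 × 176.973004 = 130.96002296 now; Bob offers that and keeps 169.03997704.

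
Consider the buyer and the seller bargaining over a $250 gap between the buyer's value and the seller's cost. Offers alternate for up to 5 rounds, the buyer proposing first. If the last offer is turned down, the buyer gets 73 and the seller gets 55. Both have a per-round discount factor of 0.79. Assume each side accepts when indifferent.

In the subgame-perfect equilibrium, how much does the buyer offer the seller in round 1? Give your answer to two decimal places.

88.78

Round 5 (the buyer proposes): the seller gets 55 if talks fail, so the buyer offers 55 and keeps 195.
Round 4 (the seller proposes): the buyer can get 195 next round, worth 0.79 × 195 = 154.05 now. The seller offers 154.05 and keeps 250 − 154.05 = 95.95.
Round 3 (the buyer proposes): the seller can get 95.95 next round, worth 0.79 × 95.95 = 75.8005 now. The buyer offers 75.8005 and keeps 250 − 75.8005 = 174.1995.
Round 2 (the seller proposes): the buyer can get 174.1995 next round, worth 0.79 × 174.1995 = 137.617605 now, so the seller offers 137.617605, keeping 112.382395.
Round 1 (the buyer proposes): the seller can get 112.382395 next round, worth 0.79 × 112.382395 = 88.78209205 now. The buyer offers 88.78209205 and keeps 250 − 88.78209205 = 161.21790795.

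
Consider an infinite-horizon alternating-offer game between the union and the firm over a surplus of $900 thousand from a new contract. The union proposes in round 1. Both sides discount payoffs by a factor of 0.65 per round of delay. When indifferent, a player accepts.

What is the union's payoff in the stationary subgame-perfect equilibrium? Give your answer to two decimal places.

545.45

Let x be the union's share when the union proposes and y be the firm's share when the firm proposes.
The firm accepts iff offered ≥ 0.65·y, so x = 900 − 0.65y. Symmetrically y = 900 − 0.65x.
Substituting: x = 900 − 0.65(900 − 0.65x), giving x(1 − 0.65·0.65) = 900(1 − 0.65).
So x = 900 × 0.35 / 0.5775 ≈ 545.4545, and the firm receives 900 − x ≈ 354.5455.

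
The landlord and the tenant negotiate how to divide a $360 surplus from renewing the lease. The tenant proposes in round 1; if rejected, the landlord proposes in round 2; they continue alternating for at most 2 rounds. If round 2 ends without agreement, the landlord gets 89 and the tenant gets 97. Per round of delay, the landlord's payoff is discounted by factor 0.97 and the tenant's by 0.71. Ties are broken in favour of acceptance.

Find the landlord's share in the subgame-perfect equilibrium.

Round 2 (the landlord proposes): the tenant gets 97 if talks fail, so the landlord offers 97 and keeps 263.
Round 1 (the tenant proposes): the landlord can get 263 next round, worth 0.97 × 263 = 255.11 now. The tenant offers 255.11 and keeps 360 − 255.11 = 104.89.

255.11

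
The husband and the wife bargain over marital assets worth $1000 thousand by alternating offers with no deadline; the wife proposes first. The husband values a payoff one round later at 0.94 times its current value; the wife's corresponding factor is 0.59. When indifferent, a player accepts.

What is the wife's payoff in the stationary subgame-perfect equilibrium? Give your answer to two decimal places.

Let x be the wife's share when the wife proposes and y be the husband's share when the husband proposes.
The husband accepts iff offered ≥ 0.94·y, so x = 1000 − 0.94y. Symmetrically y = 1000 − 0.59x.
Substituting: x = 1000 − 0.94(1000 − 0.59x), giving x(1 − 0.59·0.94) = 1000(1 − 0.94).
So x = 1000 × 0.06 / 0.4454 ≈ 134.7104, and the husband receives 1000 − x ≈ 865.2896.

134.71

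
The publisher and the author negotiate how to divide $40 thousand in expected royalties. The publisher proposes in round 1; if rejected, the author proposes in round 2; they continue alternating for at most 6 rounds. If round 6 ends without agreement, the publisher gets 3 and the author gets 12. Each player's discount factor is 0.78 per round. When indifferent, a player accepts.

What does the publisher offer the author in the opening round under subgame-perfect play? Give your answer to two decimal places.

Solve by backward induction from round 6.
Round 6 (the author proposes): the publisher gets 3 if talks fail, so the author offers 3 and keeps 37.
Round 5 (the publisher proposes): the author can get 37 next round, worth 0.78 × 37 = 28.86 now, so the publisher offers 28.86, keeping 11.14.
Round 4 (the author proposes): the publisher can get 11.14 next round, worth 0.78 × 11.14 = 8.6892 now. The author offers 8.6892 and keeps 40 − 8.6892 = 31.3108.
Round 3 (the publisher proposes): the author can get 31.3108 next round, worth 0.78 × 31.3108 = 24.422424 now. The publisher offers 24.422424 and keeps 40 − 24.422424 = 15.577576.
Round 2 (the author proposes): the publisher can get 15.577576 next round, worth 0.78 × 15.577576 = 12.15050928 now, so the author offers 12.15050928, keeping 27.84949072.
Round 1 (the publisher proposes): the author can get 27.84949072 next round, worth 0.78 × 27.84949072 = 21.7226027616 now; the publisher offers that and keeps 18.2773972384.

21.72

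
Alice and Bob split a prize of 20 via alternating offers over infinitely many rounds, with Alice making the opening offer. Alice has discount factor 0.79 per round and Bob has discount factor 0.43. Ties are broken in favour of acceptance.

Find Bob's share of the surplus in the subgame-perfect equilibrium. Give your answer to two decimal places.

2.74

Let x be Alice's share when Alice proposes and y be Bob's share when Bob proposes.
Bob accepts iff offered ≥ 0.43·y, so x = 20 − 0.43y. Symmetrically y = 20 − 0.79x.
Substituting: x = 20 − 0.43(20 − 0.79x), giving x(1 − 0.79·0.43) = 20(1 − 0.43).
So x = 20 × 0.57 / 0.6603 ≈ 17.2649, and Bob receives 20 − x ≈ 2.7351.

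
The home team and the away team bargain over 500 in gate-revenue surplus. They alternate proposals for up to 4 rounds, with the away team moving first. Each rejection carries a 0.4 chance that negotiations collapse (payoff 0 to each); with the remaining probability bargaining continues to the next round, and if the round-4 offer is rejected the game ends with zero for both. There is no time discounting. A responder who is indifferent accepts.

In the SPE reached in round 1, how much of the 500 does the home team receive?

By backward induction:
Round 4 (the home team proposes): the away team will accept anything ≥ 0, so the home team offers 0 and keeps 500.
Round 3 (the away team proposes): rejecting gives the home team an expected 0.6 × 500 = 300; the away team offers that and keeps 200.
Round 2 (the home team proposes): rejecting gives the away team an expected 0.6 × 200 = 120; the home team offers that and keeps 380.
Round 1 (the away team proposes): rejecting gives the home team an expected 0.6 × 380 = 228; the away team offers that and keeps 272.

228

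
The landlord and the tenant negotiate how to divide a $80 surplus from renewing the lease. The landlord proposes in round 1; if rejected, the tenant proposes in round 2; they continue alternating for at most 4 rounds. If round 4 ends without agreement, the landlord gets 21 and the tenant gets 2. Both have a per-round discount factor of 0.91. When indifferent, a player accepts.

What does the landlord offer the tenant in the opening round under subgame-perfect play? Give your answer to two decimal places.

By backward induction:
Round 4 (the tenant proposes): the landlord gets 21 if talks fail, so the tenant offers 21 and keeps 59.
Round 3 (the landlord proposes): the tenant can get 59 next round, worth 0.91 × 59 = 53.69 now. The landlord offers 53.69 and keeps 80 − 53.69 = 26.31.
Round 2 (the tenant proposes): the landlord can get 26.31 next round, worth 0.91 × 26.31 = 23.9421 now; the tenant offers that and keeps 56.0579.
Round 1 (the landlord proposes): the tenant can get 56.0579 next round, worth 0.91 × 56.0579 = 51.012689 now. The landlord offers 51.012689 and keeps 80 − 51.012689 = 28.987311.

51.01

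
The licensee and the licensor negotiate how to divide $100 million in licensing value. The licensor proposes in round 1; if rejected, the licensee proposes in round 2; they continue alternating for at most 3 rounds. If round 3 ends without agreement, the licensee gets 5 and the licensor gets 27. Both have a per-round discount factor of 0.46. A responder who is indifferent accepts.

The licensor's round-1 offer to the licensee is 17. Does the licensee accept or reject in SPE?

Reject

Round 3 (the licensor proposes): the licensee gets 5 if talks fail, so the licensor offers 5 and keeps 95.
Round 2 (the licensee proposes): the licensor can get 95 next round, worth 0.46 × 95 = 43.7 now. The licensee offers 43.7 and keeps 100 − 43.7 = 56.3.
So by rejecting in round 1, the licensee gets 56.3 next round, worth 0.46 × 56.3 = 25.898 now.
Offer 17 < 25.898, so the licensee rejects.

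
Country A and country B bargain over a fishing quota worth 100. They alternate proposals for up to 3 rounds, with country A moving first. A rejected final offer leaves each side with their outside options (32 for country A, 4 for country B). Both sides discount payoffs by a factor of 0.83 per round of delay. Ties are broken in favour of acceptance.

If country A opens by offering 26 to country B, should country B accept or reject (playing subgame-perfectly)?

Accept

Work out country B's continuation value if the offer is rejected.
Round 3 (country A proposes): country B gets 4 if talks fail, so country A offers 4 and keeps 96.
Round 2 (country B proposes): country A can get 96 next round, worth 0.83 × 96 = 79.68 now, so country B offers 79.68, keeping 20.32.
So by rejecting in round 1, country B gets 20.32 next round, worth 0.83 × 20.32 = 16.8656 now.
Offer 26 ≥ 16.8656, so country B accepts.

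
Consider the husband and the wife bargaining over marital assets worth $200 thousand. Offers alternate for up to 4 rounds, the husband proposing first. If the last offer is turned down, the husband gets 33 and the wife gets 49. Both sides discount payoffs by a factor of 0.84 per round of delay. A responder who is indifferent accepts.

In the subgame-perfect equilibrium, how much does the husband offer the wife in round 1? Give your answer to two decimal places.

Round 4 (the wife proposes): the husband gets 33 if talks fail, so the wife offers 33 and keeps 167.
Round 3 (the husband proposes): the wife can get 167 next round, worth 0.84 × 167 = 140.28 now, so the husband offers 140.28, keeping 59.72.
Round 2 (the wife proposes): the husband can get 59.72 next round, worth 0.84 × 59.72 = 50.1648 now; the wife offers that and keeps 149.8352.
Round 1 (the husband proposes): the wife can get 149.8352 next round, worth 0.84 × 149.8352 = 125.861568 now, so the husband offers 125.861568, keeping 74.138432.

125.86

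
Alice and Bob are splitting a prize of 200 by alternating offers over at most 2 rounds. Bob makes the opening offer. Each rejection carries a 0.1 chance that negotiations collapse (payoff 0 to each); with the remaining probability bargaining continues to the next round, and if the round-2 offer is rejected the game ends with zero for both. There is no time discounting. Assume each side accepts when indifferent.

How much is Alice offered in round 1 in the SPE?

Round 2 (Alice proposes): rejection yields 0 for Bob; Alice offers 0 and keeps 200.
Round 1 (Bob proposes): rejecting gives Alice an expected 0.9 × 200 = 180. Bob offers 180 and keeps 200 − 180 = 20.

180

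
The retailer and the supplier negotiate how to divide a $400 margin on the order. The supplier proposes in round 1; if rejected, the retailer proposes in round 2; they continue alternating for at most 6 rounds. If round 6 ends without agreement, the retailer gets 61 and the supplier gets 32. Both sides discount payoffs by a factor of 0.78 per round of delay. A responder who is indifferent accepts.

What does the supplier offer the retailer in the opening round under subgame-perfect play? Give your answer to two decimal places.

216.65

Round 6 (the retailer proposes): the supplier gets 32 if talks fail, so the retailer offers 32 and keeps 368.
Round 5 (the supplier proposes): the retailer can get 368 next round, worth 0.78 × 368 = 287.04 now, so the supplier offers 287.04, keeping 112.96.
Round 4 (the retailer proposes): the supplier can get 112.96 next round, worth 0.78 × 112.96 = 88.1088 now; the retailer offers that and keeps 311.8912.
Round 3 (the supplier proposes): the retailer can get 311.8912 next round, worth 0.78 × 311.8912 = 243.275136 now; the supplier offers that and keeps 156.724864.
Round 2 (the retailer proposes): the supplier can get 156.724864 next round, worth 0.78 × 156.724864 = 122.24539392 now; the retailer offers that and keeps 277.75460608.
Round 1 (the supplier proposes): the retailer can get 277.75460608 next round, worth 0.78 × 277.75460608 = 216.6485927424 now; the supplier offers that and keeps 183.3514072576.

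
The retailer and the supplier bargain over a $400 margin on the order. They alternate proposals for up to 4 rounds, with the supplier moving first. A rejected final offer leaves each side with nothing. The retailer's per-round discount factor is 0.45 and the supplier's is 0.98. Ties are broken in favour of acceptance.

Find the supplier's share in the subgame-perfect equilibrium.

Round 4 (the retailer proposes): the supplier will accept anything ≥ 0, so the retailer offers 0 and keeps 400.
Round 3 (the supplier proposes): the retailer can get 400 next round, worth 0.45 × 400 = 180 now, so the supplier offers 180, keeping 220.
Round 2 (the retailer proposes): the supplier can get 220 next round, worth 0.98 × 220 = 215.6 now; the retailer offers that and keeps 184.4.
Round 1 (the supplier proposes): the retailer can get 184.4 next round, worth 0.45 × 184.4 = 82.98 now, so the supplier offers 82.98, keeping 317.02.

317.02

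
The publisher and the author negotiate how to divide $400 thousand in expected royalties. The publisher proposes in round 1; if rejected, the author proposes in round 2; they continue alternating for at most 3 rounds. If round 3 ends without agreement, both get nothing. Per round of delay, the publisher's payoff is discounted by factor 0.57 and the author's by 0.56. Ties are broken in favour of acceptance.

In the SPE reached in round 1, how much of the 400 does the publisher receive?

Solve by backward induction from round 3.
Round 3 (the publisher proposes): the author will accept anything ≥ 0, so the publisher offers 0 and keeps 400.
Round 2 (the author proposes): the publisher can get 400 next round, worth 0.57 × 400 = 228 now, so the author offers 228, keeping 172.
Round 1 (the publisher proposes): the author can get 172 next round, worth 0.56 × 172 = 96.32 now. The publisher offers 96.32 and keeps 400 − 96.32 = 303.68.

303.68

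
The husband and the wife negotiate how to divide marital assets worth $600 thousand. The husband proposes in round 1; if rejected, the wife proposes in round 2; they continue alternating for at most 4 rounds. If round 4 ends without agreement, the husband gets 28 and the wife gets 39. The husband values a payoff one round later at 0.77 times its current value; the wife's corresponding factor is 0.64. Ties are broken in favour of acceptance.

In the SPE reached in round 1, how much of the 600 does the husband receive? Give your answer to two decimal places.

331.28

Work backward from the last round.
Round 4 (the wife proposes): the husband gets 28 if talks fail, so the wife offers 28 and keeps 572.
Round 3 (the husband proposes): the wife can get 572 next round, worth 0.64 × 572 = 366.08 now, so the husband offers 366.08, keeping 233.92.
Round 2 (the wife proposes): the husband can get 233.92 next round, worth 0.77 × 233.92 = 180.1184 now. The wife offers 180.1184 and keeps 600 − 180.1184 = 419.8816.
Round 1 (the husband proposes): the wife can get 419.8816 next round, worth 0.64 × 419.8816 = 268.724224 now. The husband offers 268.724224 and keeps 600 − 268.724224 = 331.275776.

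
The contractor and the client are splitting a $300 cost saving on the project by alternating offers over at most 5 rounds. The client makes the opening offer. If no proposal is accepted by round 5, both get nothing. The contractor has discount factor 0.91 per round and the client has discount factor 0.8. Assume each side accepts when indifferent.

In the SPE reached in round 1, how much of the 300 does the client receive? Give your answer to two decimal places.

205.65

Round 5 (the client proposes): rejection yields 0 for the contractor; the client offers 0 and keeps 300.
Round 4 (the contractor proposes): the client can get 300 next round, worth 0.8 × 300 = 240 now, so the contractor offers 240, keeping 60.
Round 3 (the client proposes): the contractor can get 60 next round, worth 0.91 × 60 = 54.6 now. The client offers 54.6 and keeps 300 − 54.6 = 245.4.
Round 2 (the contractor proposes): the client can get 245.4 next round, worth 0.8 × 245.4 = 196.32 now, so the contractor offers 196.32, keeping 103.68.
Round 1 (the client proposes): the contractor can get 103.68 next round, worth 0.91 × 103.68 = 94.3488 now. The client offers 94.3488 and keeps 300 − 94.3488 = 205.6512.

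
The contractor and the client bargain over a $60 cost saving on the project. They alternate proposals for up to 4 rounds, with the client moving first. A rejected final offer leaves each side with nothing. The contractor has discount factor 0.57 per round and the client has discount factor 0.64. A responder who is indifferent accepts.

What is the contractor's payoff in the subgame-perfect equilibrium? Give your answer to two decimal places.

24.79

Round 4 (the contractor proposes): the client will accept anything ≥ 0, so the contractor offers 0 and keeps 60.
Round 3 (the client proposes): the contractor can get 60 next round, worth 0.57 × 60 = 34.2 now. The client offers 34.2 and keeps 60 − 34.2 = 25.8.
Round 2 (the contractor proposes): the client can get 25.8 next round, worth 0.64 × 25.8 = 16.512 now. The contractor offers 16.512 and keeps 60 − 16.512 = 43.488.
Round 1 (the client proposes): the contractor can get 43.488 next round, worth 0.57 × 43.488 = 24.78816 now, so the client offers 24.78816, keeping 35.21184.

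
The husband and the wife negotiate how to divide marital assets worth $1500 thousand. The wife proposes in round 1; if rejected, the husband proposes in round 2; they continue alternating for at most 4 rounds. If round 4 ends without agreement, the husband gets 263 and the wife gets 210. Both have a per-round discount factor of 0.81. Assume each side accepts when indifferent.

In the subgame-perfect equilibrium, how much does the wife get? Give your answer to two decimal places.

Round 4 (the husband proposes): the wife gets 210 if talks fail, so the husband offers 210 and keeps 1290.
Round 3 (the wife proposes): the husband can get 1290 next round, worth 0.81 × 1290 = 1044.9 now. The wife offers 1044.9 and keeps 1500 − 1044.9 = 455.1.
Round 2 (the husband proposes): the wife can get 455.1 next round, worth 0.81 × 455.1 = 368.631 now. The husband offers 368.631 and keeps 1500 − 368.631 = 1131.369.
Round 1 (the wife proposes): the husband can get 1131.369 next round, worth 0.81 × 1131.369 = 916.40889 now; the wife offers that and keeps 583.59111.

583.59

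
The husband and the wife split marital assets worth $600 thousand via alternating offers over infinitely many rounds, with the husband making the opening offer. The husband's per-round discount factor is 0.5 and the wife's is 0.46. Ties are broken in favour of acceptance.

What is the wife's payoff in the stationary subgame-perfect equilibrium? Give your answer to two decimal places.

In a stationary SPE each proposer offers the other exactly their discounted continuation value.
If the husband keeps x when proposing and the wife keeps y when proposing, then x = 600 − 0.46y and y = 600 − 0.5x.
Solving: x = 600(1 − 0.46) / (1 − 0.5·0.46) = 324 / 0.77 ≈ 420.7792.
The wife gets 600 − 420.7792 ≈ 179.2208.

179.22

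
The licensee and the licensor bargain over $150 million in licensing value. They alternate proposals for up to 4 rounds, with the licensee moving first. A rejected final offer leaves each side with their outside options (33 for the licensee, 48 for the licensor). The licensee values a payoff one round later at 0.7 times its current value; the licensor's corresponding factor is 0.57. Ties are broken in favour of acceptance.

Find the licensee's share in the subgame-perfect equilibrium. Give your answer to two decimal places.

By backward induction:
Round 4 (the licensor proposes): the licensee gets 33 if talks fail, so the licensor offers 33 and keeps 117.
Round 3 (the licensee proposes): the licensor can get 117 next round, worth 0.57 × 117 = 66.69 now; the licensee offers that and keeps 83.31.
Round 2 (the licensor proposes): the licensee can get 83.31 next round, worth 0.7 × 83.31 = 58.317 now; the licensor offers that and keeps 91.683.
Round 1 (the licensee proposes): the licensor can get 91.683 next round, worth 0.57 × 91.683 = 52.25931 now. The licensee offers 52.25931 and keeps 150 − 52.25931 = 97.74069.

97.74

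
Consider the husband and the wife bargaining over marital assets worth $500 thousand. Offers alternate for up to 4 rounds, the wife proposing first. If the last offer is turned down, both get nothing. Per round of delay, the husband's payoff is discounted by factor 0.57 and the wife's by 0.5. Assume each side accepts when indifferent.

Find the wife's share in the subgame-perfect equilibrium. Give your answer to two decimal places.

Round 4 (the husband proposes): the wife will accept anything ≥ 0, so the husband offers 0 and keeps 500.
Round 3 (the wife proposes): the husband can get 500 next round, worth 0.57 × 500 = 285 now. The wife offers 285 and keeps 500 − 285 = 215.
Round 2 (the husband proposes): the wife can get 215 next round, worth 0.5 × 215 = 107.5 now; the husband offers that and keeps 392.5.
Round 1 (the wife proposes): the husband can get 392.5 next round, worth 0.57 × 392.5 = 223.725 now. The wife offers 223.725 and keeps 500 − 223.725 = 276.275.

276.28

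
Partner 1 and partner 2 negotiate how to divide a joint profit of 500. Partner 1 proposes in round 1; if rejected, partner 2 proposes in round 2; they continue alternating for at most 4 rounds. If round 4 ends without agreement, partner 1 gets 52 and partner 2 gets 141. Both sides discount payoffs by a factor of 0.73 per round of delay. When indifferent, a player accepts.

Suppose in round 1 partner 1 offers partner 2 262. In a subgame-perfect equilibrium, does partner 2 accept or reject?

Reject

Round 4 (partner 2 proposes): partner 1 gets 52 if talks fail, so partner 2 offers 52 and keeps 448.
Round 3 (partner 1 proposes): partner 2 can get 448 next round, worth 0.73 × 448 = 327.04 now; partner 1 offers that and keeps 172.96.
Round 2 (partner 2 proposes): partner 1 can get 172.96 next round, worth 0.73 × 172.96 = 126.2608 now, so partner 2 offers 126.2608, keeping 373.7392.
So by rejecting in round 1, partner 2 gets 373.7392 next round, worth 0.73 × 373.7392 = 272.829616 now.
Offer 262 < 272.829616, so partner 2 rejects.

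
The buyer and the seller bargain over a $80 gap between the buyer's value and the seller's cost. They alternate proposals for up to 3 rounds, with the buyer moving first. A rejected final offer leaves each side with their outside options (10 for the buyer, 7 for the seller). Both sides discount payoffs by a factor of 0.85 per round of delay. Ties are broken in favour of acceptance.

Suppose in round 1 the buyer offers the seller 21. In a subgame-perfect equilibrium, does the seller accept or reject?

Accept

Round 3 (the buyer proposes): the seller gets 7 if talks fail, so the buyer offers 7 and keeps 73.
Round 2 (the seller proposes): the buyer can get 73 next round, worth 0.85 × 73 = 62.05 now, so the seller offers 62.05, keeping 17.95.
So by rejecting in round 1, the seller gets 17.95 next round, worth 0.85 × 17.95 = 15.2575 now.
Offer 21 ≥ 15.2575, so the seller accepts.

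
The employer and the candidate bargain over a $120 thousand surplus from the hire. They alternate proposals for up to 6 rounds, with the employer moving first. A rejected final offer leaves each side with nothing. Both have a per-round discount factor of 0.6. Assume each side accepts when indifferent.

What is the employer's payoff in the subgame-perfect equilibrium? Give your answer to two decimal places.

71.50

Work backward from the last round.
Round 6 (the candidate proposes): the employer will accept anything ≥ 0, so the candidate offers 0 and keeps 120.
Round 5 (the employer proposes): the candidate can get 120 next round, worth 0.6 × 120 = 72 now. The employer offers 72 and keeps 120 − 72 = 48.
Round 4 (the candidate proposes): the employer can get 48 next round, worth 0.6 × 48 = 28.8 now. The candidate offers 28.8 and keeps 120 − 28.8 = 91.2.
Round 3 (the employer proposes): the candidate can get 91.2 next round, worth 0.6 × 91.2 = 54.72 now; the employer offers that and keeps 65.28.
Round 2 (the candidate proposes): the employer can get 65.28 next round, worth 0.6 × 65.28 = 39.168 now, so the candidate offers 39.168, keeping 80.832.
Round 1 (the employer proposes): the candidate can get 80.832 next round, worth 0.6 × 80.832 = 48.4992 now, so the employer offers 48.4992, keeping 71.5008.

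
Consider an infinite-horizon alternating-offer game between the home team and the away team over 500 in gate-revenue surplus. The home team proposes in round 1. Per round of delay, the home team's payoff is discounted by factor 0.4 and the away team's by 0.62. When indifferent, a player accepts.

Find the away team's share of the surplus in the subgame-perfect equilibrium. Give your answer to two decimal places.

247.34

When the home team proposes, the away team accepts any offer worth at least 0.62 times what the away team would get by proposing next round; and vice versa.
This gives x = 500 − 0.62y and y = 500 − 0.4x, where x and y are each side's share when it proposes.
Hence (1 − 0.62·0.4)x = 500(1 − 0.62), i.e. 0.752·x = 190.
x ≈ 252.6596; the away team's share is 500 − x ≈ 247.3404.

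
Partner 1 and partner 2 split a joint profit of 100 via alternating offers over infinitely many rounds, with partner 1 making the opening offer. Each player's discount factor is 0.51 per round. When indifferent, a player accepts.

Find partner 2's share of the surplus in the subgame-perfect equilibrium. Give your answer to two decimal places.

33.77

In a stationary SPE each proposer offers the other exactly their discounted continuation value.
If partner 1 keeps x when proposing and partner 2 keeps y when proposing, then x = 100 − 0.51y and y = 100 − 0.51x.
Solving: x = 100(1 − 0.51) / (1 − 0.51·0.51) = 49 / 0.7399 ≈ 66.2252.
Partner 2 gets 100 − 66.2252 ≈ 33.7748.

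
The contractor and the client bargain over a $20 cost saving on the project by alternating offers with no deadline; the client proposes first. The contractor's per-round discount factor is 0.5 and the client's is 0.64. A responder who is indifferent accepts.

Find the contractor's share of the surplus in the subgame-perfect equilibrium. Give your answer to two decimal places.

5.29

In a stationary SPE each proposer offers the other exactly their discounted continuation value.
If the client keeps x when proposing and the contractor keeps y when proposing, then x = 20 − 0.5y and y = 20 − 0.64x.
Solving: x = 20(1 − 0.5) / (1 − 0.64·0.5) = 10 / 0.68 ≈ 14.7059.
The contractor gets 20 − 14.7059 ≈ 5.2941.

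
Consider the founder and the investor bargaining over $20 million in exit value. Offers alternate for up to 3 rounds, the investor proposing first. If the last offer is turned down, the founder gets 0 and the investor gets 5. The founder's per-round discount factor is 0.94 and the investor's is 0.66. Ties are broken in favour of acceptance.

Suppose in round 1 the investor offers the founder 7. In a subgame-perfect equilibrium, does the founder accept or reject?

Round 3 (the investor proposes): rejection yields 0 for the founder; the investor offers 0 and keeps 20.
Round 2 (the founder proposes): the investor can get 20 next round, worth 0.66 × 20 = 13.2 now, so the founder offers 13.2, keeping 6.8.
So by rejecting in round 1, the founder gets 6.8 next round, worth 0.94 × 6.8 = 6.392 now.
Offer 7 ≥ 6.392, so the founder accepts.

Accept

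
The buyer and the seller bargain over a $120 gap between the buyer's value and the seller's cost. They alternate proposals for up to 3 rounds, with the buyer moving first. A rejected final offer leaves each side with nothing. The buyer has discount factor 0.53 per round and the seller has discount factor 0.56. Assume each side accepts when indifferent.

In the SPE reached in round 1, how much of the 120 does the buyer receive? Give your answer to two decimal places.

Round 3 (the buyer proposes): the seller will accept anything ≥ 0, so the buyer offers 0 and keeps 120.
Round 2 (the seller proposes): the buyer can get 120 next round, worth 0.53 × 120 = 63.6 now. The seller offers 63.6 and keeps 120 − 63.6 = 56.4.
Round 1 (the buyer proposes): the seller can get 56.4 next round, worth 0.56 × 56.4 = 31.584 now, so the buyer offers 31.584, keeping 88.416.

88.42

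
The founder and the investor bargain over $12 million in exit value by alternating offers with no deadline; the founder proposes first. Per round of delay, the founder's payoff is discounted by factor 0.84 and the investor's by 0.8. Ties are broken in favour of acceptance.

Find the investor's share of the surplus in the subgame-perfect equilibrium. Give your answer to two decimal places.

4.68

Let x be the founder's share when the founder proposes and y be the investor's share when the investor proposes.
The investor accepts iff offered ≥ 0.8·y, so x = 12 − 0.8y. Symmetrically y = 12 − 0.84x.
Substituting: x = 12 − 0.8(12 − 0.84x), giving x(1 − 0.84·0.8) = 12(1 − 0.8).
So x = 12 × 0.2 / 0.328 ≈ 7.3171, and the investor receives 12 − x ≈ 4.6829.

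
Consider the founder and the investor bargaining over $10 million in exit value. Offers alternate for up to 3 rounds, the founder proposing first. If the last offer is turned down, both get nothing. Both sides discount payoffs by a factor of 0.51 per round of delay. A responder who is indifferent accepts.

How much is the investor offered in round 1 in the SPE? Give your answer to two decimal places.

Round 3 (the founder proposes): rejection yields 0 for the investor; the founder offers 0 and keeps 10.
Round 2 (the investor proposes): the founder can get 10 next round, worth 0.51 × 10 = 5.1 now; the investor offers that and keeps 4.9.
Round 1 (the founder proposes): the investor can get 4.9 next round, worth 0.51 × 4.9 = 2.499 now, so the founder offers 2.499, keeping 7.501.

2.50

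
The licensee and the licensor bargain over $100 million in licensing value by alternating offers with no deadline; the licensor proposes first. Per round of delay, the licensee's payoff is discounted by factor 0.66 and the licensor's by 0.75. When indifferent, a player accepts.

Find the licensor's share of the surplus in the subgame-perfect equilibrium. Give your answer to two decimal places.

When the licensor proposes, the licensee accepts any offer worth at least 0.66 times what the licensee would get by proposing next round; and vice versa.
This gives x = 100 − 0.66y and y = 100 − 0.75x, where x and y are each side's share when it proposes.
Hence (1 − 0.66·0.75)x = 100(1 − 0.66), i.e. 0.505·x = 34.
x ≈ 67.3267; the licensee's share is 100 − x ≈ 32.6733.

67.33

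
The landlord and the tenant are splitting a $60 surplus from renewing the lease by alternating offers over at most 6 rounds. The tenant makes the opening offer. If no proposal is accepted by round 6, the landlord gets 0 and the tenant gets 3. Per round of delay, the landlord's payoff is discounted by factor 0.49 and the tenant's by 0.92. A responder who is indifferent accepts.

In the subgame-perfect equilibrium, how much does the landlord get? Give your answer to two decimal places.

9.09

Round 6 (the landlord proposes): the tenant gets 3 if talks fail, so the landlord offers 3 and keeps 57.
Round 5 (the tenant proposes): the landlord can get 57 next round, worth 0.49 × 57 = 27.93 now; the tenant offers that and keeps 32.07.
Round 4 (the landlord proposes): the tenant can get 32.07 next round, worth 0.92 × 32.07 = 29.5044 now, so the landlord offers 29.5044, keeping 30.4956.
Round 3 (the tenant proposes): the landlord can get 30.4956 next round, worth 0.49 × 30.4956 = 14.942844 now, so the tenant offers 14.942844, keeping 45.057156.
Round 2 (the landlord proposes): the tenant can get 45.057156 next round, worth 0.92 × 45.057156 = 41.45258352 now; the landlord offers that and keeps 18.54741648.
Round 1 (the tenant proposes): the landlord can get 18.54741648 next round, worth 0.49 × 18.54741648 = 9.0882340752 now. The tenant offers 9.0882340752 and keeps 60 − 9.0882340752 = 50.9117659248.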